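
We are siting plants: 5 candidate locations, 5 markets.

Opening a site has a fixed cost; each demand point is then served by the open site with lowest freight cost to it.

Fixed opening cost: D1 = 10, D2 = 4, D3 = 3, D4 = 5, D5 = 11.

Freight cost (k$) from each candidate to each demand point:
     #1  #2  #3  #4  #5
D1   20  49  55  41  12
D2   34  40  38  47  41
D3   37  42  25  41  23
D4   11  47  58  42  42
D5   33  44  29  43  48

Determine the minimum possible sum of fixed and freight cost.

149

Open {D1, D3, D4}: assign each demand point to its cheapest open site.
  #1→D4 11, #2→D3 42, #3→D3 25, #4→D1 41, #5→D1 12
  freight cost 131, fixed 18 → total 149.
Compare {D3, D4}: freight cost 142 + fixed 8 = 150.
Compare {D1, D2, D3, D4}: freight cost 129 + fixed 22 = 151.
Compare {D2, D3, D4}: freight cost 140 + fixed 12 = 152.
All other subsets cost ≥ 150. Minimum total cost: 149.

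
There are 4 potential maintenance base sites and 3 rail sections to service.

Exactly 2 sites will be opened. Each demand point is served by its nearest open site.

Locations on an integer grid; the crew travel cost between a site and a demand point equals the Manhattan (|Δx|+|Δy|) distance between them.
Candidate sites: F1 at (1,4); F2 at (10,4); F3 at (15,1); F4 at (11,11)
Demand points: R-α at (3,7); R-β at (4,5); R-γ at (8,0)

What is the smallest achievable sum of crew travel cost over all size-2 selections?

Open {F1, F2}.
  R-α→F1 5, R-β→F1 4, R-γ→F2 6  ⇒ total 15.
Compare {F1, F3}: total 17.
Compare {F1, F4}: total 20.
No size-2 selection does better; minimum is 15.

15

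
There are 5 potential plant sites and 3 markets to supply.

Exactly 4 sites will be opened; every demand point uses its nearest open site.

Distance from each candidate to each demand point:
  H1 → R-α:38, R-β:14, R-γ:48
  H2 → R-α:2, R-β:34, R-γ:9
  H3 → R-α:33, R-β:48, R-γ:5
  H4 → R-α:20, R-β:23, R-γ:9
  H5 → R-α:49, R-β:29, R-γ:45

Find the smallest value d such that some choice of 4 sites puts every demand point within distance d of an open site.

14

Open {H1, H2, H3, H4}.
  Farthest demand point is R-β at distance 14 (to H1); all others are ≤ 14.
With {H1, H2, H3, H5} the worst case is 14.
With {H1, H2, H4, H5} the worst case is 14.
No size-4 selection achieves below 14.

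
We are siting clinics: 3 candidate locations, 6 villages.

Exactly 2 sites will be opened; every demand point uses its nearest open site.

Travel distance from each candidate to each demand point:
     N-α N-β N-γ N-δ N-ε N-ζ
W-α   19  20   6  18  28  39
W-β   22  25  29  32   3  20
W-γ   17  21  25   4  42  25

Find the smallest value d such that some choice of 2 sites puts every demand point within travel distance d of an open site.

20

Open {W-α, W-β}.
  Farthest demand point is N-β at travel distance 20 (to W-α); all others are ≤ 20.
With {W-β, W-γ} the worst case is 25.
With {W-α, W-γ} the worst case is 28.
No size-2 selection achieves below 20.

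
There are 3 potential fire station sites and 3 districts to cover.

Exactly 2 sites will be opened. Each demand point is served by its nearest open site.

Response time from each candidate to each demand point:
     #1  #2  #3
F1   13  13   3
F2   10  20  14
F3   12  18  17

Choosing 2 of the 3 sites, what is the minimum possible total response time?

Open {F1, F2}.
  #1→F2 10, #2→F1 13, #3→F1 3  ⇒ total 26.
Compare {F1, F3}: total 28.
Compare {F2, F3}: total 42.

26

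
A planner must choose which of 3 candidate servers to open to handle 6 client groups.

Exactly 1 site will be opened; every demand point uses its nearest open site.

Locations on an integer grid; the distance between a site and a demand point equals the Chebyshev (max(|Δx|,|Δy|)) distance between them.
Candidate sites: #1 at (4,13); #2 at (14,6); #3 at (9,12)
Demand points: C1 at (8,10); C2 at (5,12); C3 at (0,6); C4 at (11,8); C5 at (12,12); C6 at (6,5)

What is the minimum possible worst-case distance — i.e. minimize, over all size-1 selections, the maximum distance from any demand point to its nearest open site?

Open {#1}.
  Farthest demand point is C5 at distance 8 (to #1); all others are ≤ 8.
With {#3} the worst case is 9.
With {#2} the worst case is 14.
No size-1 selection achieves below 8.

8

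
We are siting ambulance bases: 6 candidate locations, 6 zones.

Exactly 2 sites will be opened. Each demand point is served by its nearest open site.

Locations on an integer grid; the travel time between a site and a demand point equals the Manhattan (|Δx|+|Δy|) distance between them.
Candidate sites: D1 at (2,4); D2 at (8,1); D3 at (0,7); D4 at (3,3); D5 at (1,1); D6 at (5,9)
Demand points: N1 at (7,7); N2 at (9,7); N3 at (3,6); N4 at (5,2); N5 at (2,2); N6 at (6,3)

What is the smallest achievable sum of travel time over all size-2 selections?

21

Open {D4, D6}.
  N1→D6 4, N2→D6 6, N3→D4 3, N4→D4 3, N5→D4 2, N6→D4 3  ⇒ total 21.
Compare {D1, D6}: total 25.
Compare {D2, D4}: total 25.
No size-2 selection does better; minimum is 21.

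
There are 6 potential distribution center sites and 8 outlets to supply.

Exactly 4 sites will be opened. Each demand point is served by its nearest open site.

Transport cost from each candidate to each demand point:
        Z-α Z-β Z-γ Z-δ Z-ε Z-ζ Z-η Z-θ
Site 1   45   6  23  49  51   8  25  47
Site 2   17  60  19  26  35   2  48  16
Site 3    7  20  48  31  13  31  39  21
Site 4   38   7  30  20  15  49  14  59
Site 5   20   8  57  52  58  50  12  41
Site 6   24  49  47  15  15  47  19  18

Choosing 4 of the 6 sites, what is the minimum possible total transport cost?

Open {Site 2, Site 3, Site 5, Site 6}.
  Z-α→Site 3 7, Z-β→Site 5 8, Z-γ→Site 2 19, Z-δ→Site 6 15, Z-ε→Site 3 13, Z-ζ→Site 2 2, Z-η→Site 5 12, Z-θ→Site 2 16  ⇒ total 92.
Compare {Site 2, Site 3, Site 4, Site 6}: total 93.
Compare {Site 2, Site 3, Site 4, Site 5}: total 96.
No size-4 selection does better; minimum is 92.

92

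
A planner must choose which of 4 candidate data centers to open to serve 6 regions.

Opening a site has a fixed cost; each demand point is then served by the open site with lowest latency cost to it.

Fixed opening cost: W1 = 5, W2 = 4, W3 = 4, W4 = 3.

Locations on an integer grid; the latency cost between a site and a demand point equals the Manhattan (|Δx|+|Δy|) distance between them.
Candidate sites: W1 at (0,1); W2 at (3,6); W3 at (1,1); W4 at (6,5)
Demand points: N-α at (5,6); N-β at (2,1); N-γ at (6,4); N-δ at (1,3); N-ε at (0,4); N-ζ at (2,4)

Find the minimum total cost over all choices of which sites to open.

Open {W3, W4}: assign each demand point to its cheapest open site.
  N-α→W4 2, N-β→W3 1, N-γ→W4 1, N-δ→W3 2, N-ε→W3 4, N-ζ→W3 4
  latency cost 14, fixed 7 → total 21.
Compare {W1, W4}: latency cost 16 + fixed 8 = 24.
Compare {W2, W3, W4}: latency cost 13 + fixed 11 = 24.
Compare {W2, W3}: latency cost 17 + fixed 8 = 25.
All other subsets cost ≥ 24. Minimum total cost: 21.

21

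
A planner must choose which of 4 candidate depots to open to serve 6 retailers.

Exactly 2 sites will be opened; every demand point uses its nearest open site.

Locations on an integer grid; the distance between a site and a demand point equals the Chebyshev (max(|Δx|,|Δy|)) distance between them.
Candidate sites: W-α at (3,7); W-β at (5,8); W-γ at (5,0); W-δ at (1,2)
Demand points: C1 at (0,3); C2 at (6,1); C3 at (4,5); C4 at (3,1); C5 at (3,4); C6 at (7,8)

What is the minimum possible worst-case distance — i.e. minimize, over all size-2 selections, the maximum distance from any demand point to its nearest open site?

4

Open {W-α, W-γ}.
  Farthest demand point is C1 at distance 4 (to W-α); all others are ≤ 4.
With {W-α, W-δ} the worst case is 5.
With {W-β, W-γ} the worst case is 5.
No size-2 selection achieves below 4.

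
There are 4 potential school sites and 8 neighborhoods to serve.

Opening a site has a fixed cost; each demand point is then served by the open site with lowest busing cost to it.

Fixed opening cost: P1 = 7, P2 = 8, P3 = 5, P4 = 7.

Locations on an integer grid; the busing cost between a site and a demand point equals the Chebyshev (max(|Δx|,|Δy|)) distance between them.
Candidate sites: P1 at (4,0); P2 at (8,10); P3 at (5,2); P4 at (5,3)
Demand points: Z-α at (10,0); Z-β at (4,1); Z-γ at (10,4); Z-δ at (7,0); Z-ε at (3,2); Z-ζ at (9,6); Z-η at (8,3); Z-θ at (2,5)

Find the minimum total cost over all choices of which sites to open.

30

Open {P3}: assign each demand point to its cheapest open site.
  Z-α→P3 5, Z-β→P3 1, Z-γ→P3 5, Z-δ→P3 2, Z-ε→P3 2, Z-ζ→P3 4, Z-η→P3 3, Z-θ→P3 3
  busing cost 25, fixed 5 → total 30.
Compare {P4}: busing cost 27 + fixed 7 = 34.
Compare {P1, P3}: busing cost 25 + fixed 12 = 37.
Compare {P3, P4}: busing cost 25 + fixed 12 = 37.
All other subsets cost ≥ 34. Minimum total cost: 30.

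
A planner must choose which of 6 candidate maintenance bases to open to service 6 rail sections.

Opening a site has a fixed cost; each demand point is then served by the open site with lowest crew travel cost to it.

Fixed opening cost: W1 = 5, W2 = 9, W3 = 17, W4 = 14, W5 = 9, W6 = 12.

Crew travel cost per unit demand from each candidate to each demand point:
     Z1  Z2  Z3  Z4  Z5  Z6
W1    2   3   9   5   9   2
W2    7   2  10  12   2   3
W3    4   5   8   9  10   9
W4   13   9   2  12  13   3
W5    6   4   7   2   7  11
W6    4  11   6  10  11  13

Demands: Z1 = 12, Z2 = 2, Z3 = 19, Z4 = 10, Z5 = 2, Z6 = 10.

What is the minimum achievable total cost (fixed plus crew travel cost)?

147

Open {W1, W2, W4, W5}: assign each demand point to its cheapest open site.
  Z1→W1 12×2=24, Z2→W2 2×2=4, Z3→W4 19×2=38, Z4→W5 10×2=20, Z5→W2 2×2=4, Z6→W1 10×2=20
  crew travel cost 110, fixed 37 → total 147.
Compare {W1, W4, W5}: crew travel cost 122 + fixed 28 = 150.
Compare {W1, W2, W4, W5, W6}: crew travel cost 110 + fixed 49 = 159.
Compare {W1, W4, W5, W6}: crew travel cost 122 + fixed 40 = 162.
All other subsets cost ≥ 150. Minimum total cost: 147.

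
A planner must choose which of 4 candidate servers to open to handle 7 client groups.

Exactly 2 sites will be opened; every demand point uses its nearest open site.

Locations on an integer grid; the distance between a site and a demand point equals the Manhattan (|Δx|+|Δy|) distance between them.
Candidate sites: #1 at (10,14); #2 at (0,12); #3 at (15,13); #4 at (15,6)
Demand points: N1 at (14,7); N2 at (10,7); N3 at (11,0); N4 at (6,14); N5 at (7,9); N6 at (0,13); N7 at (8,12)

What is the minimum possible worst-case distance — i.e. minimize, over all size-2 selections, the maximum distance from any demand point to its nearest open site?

Open {#2, #4}.
  Farthest demand point is N3 at distance 10 (to #4); all others are ≤ 10.
With {#1, #4} the worst case is 11.
With {#1, #2} the worst case is 15.
No size-2 selection achieves below 10.

10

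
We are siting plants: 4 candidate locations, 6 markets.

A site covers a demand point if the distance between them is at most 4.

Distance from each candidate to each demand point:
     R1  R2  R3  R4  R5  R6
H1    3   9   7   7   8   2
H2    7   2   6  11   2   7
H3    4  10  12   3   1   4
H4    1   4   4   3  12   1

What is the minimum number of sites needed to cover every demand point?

2

Coverage sets (demand points within 4 of each site):
  H1: {R1, R6}
  H2: {R2, R5}
  H3: {R1, R4, R5, R6}
  H4: {R1, R2, R3, R4, R6}
No single site covers all 6 demand points.
But {H2, H4} covers everything, so the minimum is 2.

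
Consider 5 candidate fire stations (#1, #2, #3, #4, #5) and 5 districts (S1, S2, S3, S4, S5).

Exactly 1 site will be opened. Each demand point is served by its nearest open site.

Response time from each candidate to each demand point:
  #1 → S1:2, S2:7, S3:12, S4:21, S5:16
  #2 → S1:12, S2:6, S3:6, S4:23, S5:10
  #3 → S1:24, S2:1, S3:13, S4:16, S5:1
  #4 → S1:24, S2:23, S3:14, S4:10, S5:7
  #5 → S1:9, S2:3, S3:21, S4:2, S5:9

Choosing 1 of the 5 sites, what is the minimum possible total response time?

44

Open {#5}.
  S1→#5 9, S2→#5 3, S3→#5 21, S4→#5 2, S5→#5 9  ⇒ total 44.
Compare {#3}: total 55.
Compare {#2}: total 57.
No size-1 selection does better; minimum is 44.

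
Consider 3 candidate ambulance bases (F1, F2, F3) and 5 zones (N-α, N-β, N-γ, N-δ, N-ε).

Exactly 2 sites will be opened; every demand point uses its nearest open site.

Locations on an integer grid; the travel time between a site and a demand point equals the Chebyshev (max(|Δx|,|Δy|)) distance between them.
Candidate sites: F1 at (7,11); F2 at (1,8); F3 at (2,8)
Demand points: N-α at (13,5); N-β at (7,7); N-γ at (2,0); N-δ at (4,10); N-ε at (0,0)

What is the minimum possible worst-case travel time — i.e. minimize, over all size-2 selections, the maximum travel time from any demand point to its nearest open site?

Open {F1, F2}.
  Farthest demand point is N-γ at travel time 8 (to F2); all others are ≤ 8.
With {F1, F3} the worst case is 8.
With {F2, F3} the worst case is 11.
No size-2 selection achieves below 8.

8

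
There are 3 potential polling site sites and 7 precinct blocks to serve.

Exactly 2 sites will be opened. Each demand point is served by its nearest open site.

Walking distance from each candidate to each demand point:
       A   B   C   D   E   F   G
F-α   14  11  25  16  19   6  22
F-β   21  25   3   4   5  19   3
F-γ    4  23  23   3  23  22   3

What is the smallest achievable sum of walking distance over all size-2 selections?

Open {F-α, F-β}.
  A→F-α 14, B→F-α 11, C→F-β 3, D→F-β 4, E→F-β 5, F→F-α 6, G→F-β 3  ⇒ total 46.
Compare {F-β, F-γ}: total 60.
Compare {F-α, F-γ}: total 69.

46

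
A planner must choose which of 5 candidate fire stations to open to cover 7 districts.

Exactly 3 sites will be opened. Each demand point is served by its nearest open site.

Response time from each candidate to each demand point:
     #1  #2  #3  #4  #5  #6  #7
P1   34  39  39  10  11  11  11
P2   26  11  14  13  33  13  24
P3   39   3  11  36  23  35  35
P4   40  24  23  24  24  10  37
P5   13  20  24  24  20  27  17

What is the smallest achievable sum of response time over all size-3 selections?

Open {P1, P3, P5}.
  #1→P5 13, #2→P3 3, #3→P3 11, #4→P1 10, #5→P1 11, #6→P1 11, #7→P1 11  ⇒ total 70.
Compare {P1, P2, P5}: total 81.
Compare {P1, P2, P3}: total 83.
No size-3 selection does better; minimum is 70.

70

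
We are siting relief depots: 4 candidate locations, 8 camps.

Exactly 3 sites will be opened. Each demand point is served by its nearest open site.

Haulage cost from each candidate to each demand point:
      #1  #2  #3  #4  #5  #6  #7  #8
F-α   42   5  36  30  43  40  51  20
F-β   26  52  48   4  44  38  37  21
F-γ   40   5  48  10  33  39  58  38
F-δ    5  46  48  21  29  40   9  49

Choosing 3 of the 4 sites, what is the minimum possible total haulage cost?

Open {F-α, F-β, F-δ}.
  #1→F-δ 5, #2→F-α 5, #3→F-α 36, #4→F-β 4, #5→F-δ 29, #6→F-β 38, #7→F-δ 9, #8→F-α 20  ⇒ total 146.
Compare {F-α, F-γ, F-δ}: total 153.
Compare {F-β, F-γ, F-δ}: total 159.
No size-3 selection does better; minimum is 146.

146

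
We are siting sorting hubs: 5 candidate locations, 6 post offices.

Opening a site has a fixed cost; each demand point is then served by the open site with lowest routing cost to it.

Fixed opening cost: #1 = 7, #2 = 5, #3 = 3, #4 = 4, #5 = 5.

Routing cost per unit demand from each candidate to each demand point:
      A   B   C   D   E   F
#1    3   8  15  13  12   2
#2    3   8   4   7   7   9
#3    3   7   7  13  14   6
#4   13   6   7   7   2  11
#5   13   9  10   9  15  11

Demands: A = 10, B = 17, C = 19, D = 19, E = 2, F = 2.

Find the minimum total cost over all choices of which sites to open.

Open {#1, #2, #4}: assign each demand point to its cheapest open site.
  A→#1 10×3=30, B→#4 17×6=102, C→#2 19×4=76, D→#2 19×7=133, E→#4 2×2=4, F→#1 2×2=4
  routing cost 349, fixed 16 → total 365.
Compare {#1, #2, #3, #4}: routing cost 349 + fixed 19 = 368.
Compare {#2, #3, #4}: routing cost 357 + fixed 12 = 369.
Compare {#1, #2, #4, #5}: routing cost 349 + fixed 21 = 370.
All other subsets cost ≥ 368. Minimum total cost: 365.

365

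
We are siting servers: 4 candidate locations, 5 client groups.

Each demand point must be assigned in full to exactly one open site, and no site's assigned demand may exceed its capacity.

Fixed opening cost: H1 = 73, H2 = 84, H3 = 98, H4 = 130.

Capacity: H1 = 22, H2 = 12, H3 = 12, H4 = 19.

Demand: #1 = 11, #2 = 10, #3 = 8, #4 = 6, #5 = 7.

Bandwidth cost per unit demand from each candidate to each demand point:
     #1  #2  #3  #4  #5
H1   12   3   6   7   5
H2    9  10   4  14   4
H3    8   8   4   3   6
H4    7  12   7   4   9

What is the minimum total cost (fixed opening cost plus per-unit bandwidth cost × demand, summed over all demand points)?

485

Open {H1, H2, H4}; cheapest assignment that respects the capacities:
  H1 (cap 22, load 17): #2, #5 — cost 10×3 + 7×5 = 65
  H2 (cap 12, load 8): #3 — cost 8×4 = 32
  H4 (cap 19, load 17): #1, #4 — cost 11×7 + 6×4 = 101
  Shipping 198, fixed 287 → total 485.
  Any other capacity-feasible assignment to {H1, H2, H4} ships for at least 198.
Compare {H1, H3, H4}: its best feasible assignment gives total 499.
Compare {H1, H2, H3}: its best feasible assignment gives total 559.
Every other set of open sites that can feasibly serve all demand totals ≥ 499 even under its best assignment. Minimum: 485.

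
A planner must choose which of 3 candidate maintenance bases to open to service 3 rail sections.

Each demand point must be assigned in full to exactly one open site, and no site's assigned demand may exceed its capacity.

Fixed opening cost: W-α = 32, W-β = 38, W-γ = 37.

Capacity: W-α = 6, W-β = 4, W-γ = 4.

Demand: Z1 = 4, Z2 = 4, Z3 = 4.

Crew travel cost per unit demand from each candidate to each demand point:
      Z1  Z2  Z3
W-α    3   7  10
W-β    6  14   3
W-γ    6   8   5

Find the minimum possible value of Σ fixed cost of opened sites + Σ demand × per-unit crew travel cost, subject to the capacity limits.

163

Open {W-α, W-β, W-γ}; cheapest assignment that respects the capacities:
  W-α (cap 6, load 4): Z1 — cost 4×3 = 12
  W-β (cap 4, load 4): Z3 — cost 4×3 = 12
  W-γ (cap 4, load 4): Z2 — cost 4×8 = 32
  Shipping 56, fixed 107 → total 163.
  Any other capacity-feasible assignment to {W-α, W-β, W-γ} ships for at least 56.
Total demand is 12 and no other set of sites has combined capacity ≥ 12, so {W-α, W-β, W-γ} is the only feasible choice of open sites. Minimum: 163.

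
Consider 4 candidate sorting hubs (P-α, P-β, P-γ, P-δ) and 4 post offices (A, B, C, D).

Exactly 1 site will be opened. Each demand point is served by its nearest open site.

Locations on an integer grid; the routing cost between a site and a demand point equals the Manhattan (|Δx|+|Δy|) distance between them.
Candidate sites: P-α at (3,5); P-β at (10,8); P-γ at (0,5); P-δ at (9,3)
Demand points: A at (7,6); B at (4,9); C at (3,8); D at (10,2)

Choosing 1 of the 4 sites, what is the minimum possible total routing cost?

Open {P-α}.
  A→P-α 5, B→P-α 5, C→P-α 3, D→P-α 10  ⇒ total 23.
Compare {P-β}: total 25.
Compare {P-δ}: total 29.
No size-1 selection does better; minimum is 23.

23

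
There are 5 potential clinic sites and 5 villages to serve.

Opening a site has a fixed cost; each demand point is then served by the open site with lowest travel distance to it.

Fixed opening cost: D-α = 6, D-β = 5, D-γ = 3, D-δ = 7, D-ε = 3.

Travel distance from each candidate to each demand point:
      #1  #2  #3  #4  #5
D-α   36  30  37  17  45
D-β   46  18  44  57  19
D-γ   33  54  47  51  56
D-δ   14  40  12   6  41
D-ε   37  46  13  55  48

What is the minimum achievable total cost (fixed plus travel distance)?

Open {D-β, D-δ}: assign each demand point to its cheapest open site.
  #1→D-δ 14, #2→D-β 18, #3→D-δ 12, #4→D-δ 6, #5→D-β 19
  travel distance 69, fixed 12 → total 81.
Compare {D-β, D-γ, D-δ}: travel distance 69 + fixed 15 = 84.
Compare {D-β, D-δ, D-ε}: travel distance 69 + fixed 15 = 84.
Compare {D-α, D-β, D-δ}: travel distance 69 + fixed 18 = 87.
All other subsets cost ≥ 84. Minimum total cost: 81.

81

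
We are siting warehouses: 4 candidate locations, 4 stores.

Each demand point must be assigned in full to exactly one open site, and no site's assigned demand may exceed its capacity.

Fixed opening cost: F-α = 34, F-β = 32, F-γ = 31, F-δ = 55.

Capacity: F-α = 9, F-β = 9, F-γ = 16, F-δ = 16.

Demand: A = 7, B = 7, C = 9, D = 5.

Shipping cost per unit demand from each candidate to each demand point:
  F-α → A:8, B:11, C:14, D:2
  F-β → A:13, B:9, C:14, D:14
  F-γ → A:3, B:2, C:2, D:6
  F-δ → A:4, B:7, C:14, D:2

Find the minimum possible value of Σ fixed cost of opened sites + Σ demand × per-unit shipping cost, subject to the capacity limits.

156

Open {F-γ, F-δ}; cheapest assignment that respects the capacities:
  F-γ (cap 16, load 16): B, C — cost 7×2 + 9×2 = 32
  F-δ (cap 16, load 12): A, D — cost 7×4 + 5×2 = 38
  Shipping 70, fixed 86 → total 156.
  Any other capacity-feasible assignment to {F-γ, F-δ} ships for at least 70.
Compare {F-β, F-γ, F-δ}: its best feasible assignment gives total 188.
Compare {F-α, F-γ, F-δ}: its best feasible assignment gives total 190.
Every other set of open sites that can feasibly serve all demand totals ≥ 188 even under its best assignment. Minimum: 156.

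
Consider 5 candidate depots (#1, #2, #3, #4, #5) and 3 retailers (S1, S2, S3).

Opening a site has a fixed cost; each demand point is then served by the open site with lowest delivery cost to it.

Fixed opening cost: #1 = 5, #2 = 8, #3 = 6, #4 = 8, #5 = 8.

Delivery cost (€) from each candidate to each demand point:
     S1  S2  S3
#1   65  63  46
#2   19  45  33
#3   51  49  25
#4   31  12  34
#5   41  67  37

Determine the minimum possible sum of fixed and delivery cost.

Open {#2, #3, #4}: assign each demand point to its cheapest open site.
  S1→#2 19, S2→#4 12, S3→#3 25
  delivery cost 56, fixed 22 → total 78.
Compare {#2, #4}: delivery cost 64 + fixed 16 = 80.
Compare {#3, #4}: delivery cost 68 + fixed 14 = 82.
Compare {#1, #2, #3, #4}: delivery cost 56 + fixed 27 = 83.
All other subsets cost ≥ 80. Minimum total cost: 78.

78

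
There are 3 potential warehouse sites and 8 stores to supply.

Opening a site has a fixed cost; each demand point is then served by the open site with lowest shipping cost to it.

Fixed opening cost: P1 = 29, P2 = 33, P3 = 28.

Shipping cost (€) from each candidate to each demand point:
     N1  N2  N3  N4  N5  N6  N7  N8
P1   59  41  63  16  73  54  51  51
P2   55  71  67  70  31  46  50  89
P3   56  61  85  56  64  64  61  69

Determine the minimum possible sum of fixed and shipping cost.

415

Open {P1, P2}: assign each demand point to its cheapest open site.
  N1→P2 55, N2→P1 41, N3→P1 63, N4→P1 16, N5→P2 31, N6→P2 46, N7→P2 50, N8→P1 51
  shipping cost 353, fixed 62 → total 415.
Compare {P1}: shipping cost 408 + fixed 29 = 437.
Compare {P1, P2, P3}: shipping cost 353 + fixed 90 = 443.
Compare {P1, P3}: shipping cost 396 + fixed 57 = 453.
All other subsets cost ≥ 437. Minimum total cost: 415.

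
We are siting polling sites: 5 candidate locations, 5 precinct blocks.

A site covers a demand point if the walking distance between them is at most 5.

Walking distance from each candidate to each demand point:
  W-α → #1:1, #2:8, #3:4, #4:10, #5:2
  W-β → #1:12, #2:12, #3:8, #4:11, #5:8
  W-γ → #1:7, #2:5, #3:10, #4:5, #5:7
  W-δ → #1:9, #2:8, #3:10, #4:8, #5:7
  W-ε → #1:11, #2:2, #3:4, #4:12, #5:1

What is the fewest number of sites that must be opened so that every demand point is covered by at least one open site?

2

Coverage sets (demand points within 5 of each site):
  W-α: {#1, #3, #5}
  W-β: {}
  W-γ: {#2, #4}
  W-δ: {}
  W-ε: {#2, #3, #5}
No single site covers all 5 demand points.
But {W-α, W-γ} covers everything, so the minimum is 2.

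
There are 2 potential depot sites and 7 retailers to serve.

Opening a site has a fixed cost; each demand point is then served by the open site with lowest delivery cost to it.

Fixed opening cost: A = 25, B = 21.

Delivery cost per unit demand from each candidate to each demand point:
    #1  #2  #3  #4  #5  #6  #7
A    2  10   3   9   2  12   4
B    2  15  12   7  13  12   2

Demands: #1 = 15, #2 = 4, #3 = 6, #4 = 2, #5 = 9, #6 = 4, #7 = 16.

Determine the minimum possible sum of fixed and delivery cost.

246

Open {A, B}: assign each demand point to its cheapest open site.
  #1→A 15×2=30, #2→A 4×10=40, #3→A 6×3=18, #4→B 2×7=14, #5→A 9×2=18, #6→A 4×12=48, #7→B 16×2=32
  delivery cost 200, fixed 46 → total 246.
Compare {A}: delivery cost 236 + fixed 25 = 261.
Compare {B}: delivery cost 373 + fixed 21 = 394.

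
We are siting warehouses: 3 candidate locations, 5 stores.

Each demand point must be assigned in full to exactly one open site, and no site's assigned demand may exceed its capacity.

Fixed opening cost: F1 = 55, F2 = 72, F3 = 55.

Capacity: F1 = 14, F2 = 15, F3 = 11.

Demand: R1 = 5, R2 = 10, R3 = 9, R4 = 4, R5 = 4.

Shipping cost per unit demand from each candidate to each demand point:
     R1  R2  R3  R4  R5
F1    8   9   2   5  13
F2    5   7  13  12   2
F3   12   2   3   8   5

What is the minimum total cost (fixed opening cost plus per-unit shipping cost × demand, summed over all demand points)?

Open {F1, F2, F3}; cheapest assignment that respects the capacities:
  F1 (cap 14, load 13): R3, R4 — cost 9×2 + 4×5 = 38
  F2 (cap 15, load 9): R1, R5 — cost 5×5 + 4×2 = 33
  F3 (cap 11, load 10): R2 — cost 10×2 = 20
  Shipping 91, fixed 182 → total 273.
  Any other capacity-feasible assignment to {F1, F2, F3} ships for at least 91.
Total demand is 32 and no other set of sites has combined capacity ≥ 32, so {F1, F2, F3} is the only feasible choice of open sites. Minimum: 273.

273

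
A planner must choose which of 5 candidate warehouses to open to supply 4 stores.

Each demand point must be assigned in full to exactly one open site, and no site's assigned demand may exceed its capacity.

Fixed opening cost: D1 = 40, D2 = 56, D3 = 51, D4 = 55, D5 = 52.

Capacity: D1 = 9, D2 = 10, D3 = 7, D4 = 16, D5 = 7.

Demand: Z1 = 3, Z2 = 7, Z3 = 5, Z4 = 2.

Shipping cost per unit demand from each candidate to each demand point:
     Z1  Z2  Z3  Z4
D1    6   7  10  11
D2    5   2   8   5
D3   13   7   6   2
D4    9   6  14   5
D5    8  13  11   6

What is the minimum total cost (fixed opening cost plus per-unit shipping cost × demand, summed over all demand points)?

170

Open {D2, D3}; cheapest assignment that respects the capacities:
  D2 (cap 10, load 10): Z1, Z2 — cost 3×5 + 7×2 = 29
  D3 (cap 7, load 7): Z3, Z4 — cost 5×6 + 2×2 = 34
  Shipping 63, fixed 107 → total 170.
  Any other capacity-feasible assignment to {D2, D3} ships for at least 63.
Compare {D1, D2}: its best feasible assignment gives total 188.
Compare {D2, D5}: its best feasible assignment gives total 204.
Every other set of open sites that can feasibly serve all demand totals ≥ 188 even under its best assignment. Minimum: 170.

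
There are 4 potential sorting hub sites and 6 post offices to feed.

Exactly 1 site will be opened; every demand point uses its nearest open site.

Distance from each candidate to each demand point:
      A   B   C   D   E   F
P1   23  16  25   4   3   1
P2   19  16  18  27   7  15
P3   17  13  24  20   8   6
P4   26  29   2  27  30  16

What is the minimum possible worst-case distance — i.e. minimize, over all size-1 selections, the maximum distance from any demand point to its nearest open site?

Open {P3}.
  Farthest demand point is C at distance 24 (to P3); all others are ≤ 24.
With {P1} the worst case is 25.
With {P2} the worst case is 27.
No size-1 selection achieves below 24.

24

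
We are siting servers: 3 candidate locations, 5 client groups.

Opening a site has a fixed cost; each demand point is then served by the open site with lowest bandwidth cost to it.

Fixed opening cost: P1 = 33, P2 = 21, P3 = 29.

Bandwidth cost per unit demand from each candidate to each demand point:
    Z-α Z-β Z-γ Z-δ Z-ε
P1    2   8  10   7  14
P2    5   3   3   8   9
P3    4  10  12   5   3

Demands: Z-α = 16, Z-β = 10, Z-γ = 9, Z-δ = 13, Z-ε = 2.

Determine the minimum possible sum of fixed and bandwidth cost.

Open {P2, P3}: assign each demand point to its cheapest open site.
  Z-α→P3 16×4=64, Z-β→P2 10×3=30, Z-γ→P2 9×3=27, Z-δ→P3 13×5=65, Z-ε→P3 2×3=6
  bandwidth cost 192, fixed 50 → total 242.
Compare {P1, P2, P3}: bandwidth cost 160 + fixed 83 = 243.
Compare {P1, P2}: bandwidth cost 198 + fixed 54 = 252.
Compare {P2}: bandwidth cost 259 + fixed 21 = 280.
All other subsets cost ≥ 243. Minimum total cost: 242.

242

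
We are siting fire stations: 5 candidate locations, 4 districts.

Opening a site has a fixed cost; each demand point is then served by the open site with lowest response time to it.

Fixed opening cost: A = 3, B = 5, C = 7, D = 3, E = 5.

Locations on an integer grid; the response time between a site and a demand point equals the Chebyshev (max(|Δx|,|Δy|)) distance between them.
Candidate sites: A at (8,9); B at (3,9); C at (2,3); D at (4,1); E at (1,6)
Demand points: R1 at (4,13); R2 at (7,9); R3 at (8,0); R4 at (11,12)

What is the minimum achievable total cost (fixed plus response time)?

18

Open {A, D}: assign each demand point to its cheapest open site.
  R1→A 4, R2→A 1, R3→D 4, R4→A 3
  response time 12, fixed 6 → total 18.
Compare {A}: response time 17 + fixed 3 = 20.
Compare {A, E}: response time 15 + fixed 8 = 23.
Compare {A, B, D}: response time 12 + fixed 11 = 23.
All other subsets cost ≥ 20. Minimum total cost: 18.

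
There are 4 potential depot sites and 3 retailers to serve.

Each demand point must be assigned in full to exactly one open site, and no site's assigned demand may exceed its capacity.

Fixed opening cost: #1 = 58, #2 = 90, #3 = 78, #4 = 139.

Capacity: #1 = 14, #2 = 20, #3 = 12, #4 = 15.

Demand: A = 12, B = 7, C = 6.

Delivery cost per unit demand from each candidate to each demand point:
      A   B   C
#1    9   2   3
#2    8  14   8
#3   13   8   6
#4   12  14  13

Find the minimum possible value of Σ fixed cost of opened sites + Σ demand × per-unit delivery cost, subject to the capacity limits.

276

Open {#1, #2}; cheapest assignment that respects the capacities:
  #1 (cap 14, load 13): B, C — cost 7×2 + 6×3 = 32
  #2 (cap 20, load 12): A — cost 12×8 = 96
  Shipping 128, fixed 148 → total 276.
  Any other capacity-feasible assignment to {#1, #2} ships for at least 128.
Compare {#1, #3}: its best feasible assignment gives total 324.
Compare {#1, #2, #3}: its best feasible assignment gives total 354.
Every other set of open sites that can feasibly serve all demand totals ≥ 324 even under its best assignment. Minimum: 276.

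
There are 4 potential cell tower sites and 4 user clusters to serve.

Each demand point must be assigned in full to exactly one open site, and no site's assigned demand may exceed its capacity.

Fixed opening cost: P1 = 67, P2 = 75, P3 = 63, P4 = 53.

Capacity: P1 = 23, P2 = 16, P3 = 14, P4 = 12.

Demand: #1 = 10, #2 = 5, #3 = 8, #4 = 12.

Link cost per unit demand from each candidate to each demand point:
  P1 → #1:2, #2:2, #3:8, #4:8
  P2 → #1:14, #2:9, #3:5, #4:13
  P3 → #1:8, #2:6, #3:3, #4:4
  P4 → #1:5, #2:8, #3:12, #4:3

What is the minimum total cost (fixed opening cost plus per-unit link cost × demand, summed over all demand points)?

250

Open {P1, P4}; cheapest assignment that respects the capacities:
  P1 (cap 23, load 23): #1, #2, #3 — cost 10×2 + 5×2 + 8×8 = 94
  P4 (cap 12, load 12): #4 — cost 12×3 = 36
  Shipping 130, fixed 120 → total 250.
  Any other capacity-feasible assignment to {P1, P4} ships for at least 130.
Compare {P1, P3}: its best feasible assignment gives total 272.
Compare {P1, P3, P4}: its best feasible assignment gives total 273.
Every other set of open sites that can feasibly serve all demand totals ≥ 272 even under its best assignment. Minimum: 250.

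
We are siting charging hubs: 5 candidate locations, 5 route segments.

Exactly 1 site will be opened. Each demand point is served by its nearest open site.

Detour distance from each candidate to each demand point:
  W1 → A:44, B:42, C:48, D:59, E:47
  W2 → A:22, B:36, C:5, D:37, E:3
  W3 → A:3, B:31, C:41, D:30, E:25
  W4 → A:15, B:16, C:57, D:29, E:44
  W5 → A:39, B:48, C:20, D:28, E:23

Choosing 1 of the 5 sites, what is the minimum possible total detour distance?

Open {W2}.
  A→W2 22, B→W2 36, C→W2 5, D→W2 37, E→W2 3  ⇒ total 103.
Compare {W3}: total 130.
Compare {W5}: total 158.
No size-1 selection does better; minimum is 103.

103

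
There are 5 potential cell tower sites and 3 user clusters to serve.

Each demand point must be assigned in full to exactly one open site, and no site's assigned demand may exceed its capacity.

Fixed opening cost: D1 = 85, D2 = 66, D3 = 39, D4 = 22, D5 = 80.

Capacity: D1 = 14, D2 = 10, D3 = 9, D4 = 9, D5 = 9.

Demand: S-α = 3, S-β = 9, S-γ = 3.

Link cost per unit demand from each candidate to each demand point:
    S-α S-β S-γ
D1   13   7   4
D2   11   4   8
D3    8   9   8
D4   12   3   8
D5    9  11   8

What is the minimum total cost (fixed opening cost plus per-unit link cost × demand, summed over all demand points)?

Open {D3, D4}; cheapest assignment that respects the capacities:
  D3 (cap 9, load 6): S-α, S-γ — cost 3×8 + 3×8 = 48
  D4 (cap 9, load 9): S-β — cost 9×3 = 27
  Shipping 75, fixed 61 → total 136.
  Any other capacity-feasible assignment to {D3, D4} ships for at least 75.
Compare {D2, D4}: its best feasible assignment gives total 172.
Compare {D4, D5}: its best feasible assignment gives total 180.
Every other set of open sites that can feasibly serve all demand totals ≥ 172 even under its best assignment. Minimum: 136.

136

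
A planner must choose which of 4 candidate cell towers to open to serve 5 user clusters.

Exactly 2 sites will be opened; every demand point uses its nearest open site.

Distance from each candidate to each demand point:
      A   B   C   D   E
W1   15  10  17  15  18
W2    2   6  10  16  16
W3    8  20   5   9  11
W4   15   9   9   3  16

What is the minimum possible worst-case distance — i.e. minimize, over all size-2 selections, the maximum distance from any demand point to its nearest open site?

Open {W1, W3}.
  Farthest demand point is E at distance 11 (to W3); all others are ≤ 11.
With {W2, W3} the worst case is 11.
With {W3, W4} the worst case is 11.
No size-2 selection achieves below 11.

11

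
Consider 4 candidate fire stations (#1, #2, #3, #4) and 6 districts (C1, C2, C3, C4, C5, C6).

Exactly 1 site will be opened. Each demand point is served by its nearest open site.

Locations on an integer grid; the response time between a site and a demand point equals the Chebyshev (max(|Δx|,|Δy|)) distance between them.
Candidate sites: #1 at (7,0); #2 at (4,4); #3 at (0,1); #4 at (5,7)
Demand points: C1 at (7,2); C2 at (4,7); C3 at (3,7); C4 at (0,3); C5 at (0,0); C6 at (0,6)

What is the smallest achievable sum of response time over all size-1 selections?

21

Open {#2}.
  C1→#2 3, C2→#2 3, C3→#2 3, C4→#2 4, C5→#2 4, C6→#2 4  ⇒ total 21.
Compare {#4}: total 25.
Compare {#3}: total 27.
No size-1 selection does better; minimum is 21.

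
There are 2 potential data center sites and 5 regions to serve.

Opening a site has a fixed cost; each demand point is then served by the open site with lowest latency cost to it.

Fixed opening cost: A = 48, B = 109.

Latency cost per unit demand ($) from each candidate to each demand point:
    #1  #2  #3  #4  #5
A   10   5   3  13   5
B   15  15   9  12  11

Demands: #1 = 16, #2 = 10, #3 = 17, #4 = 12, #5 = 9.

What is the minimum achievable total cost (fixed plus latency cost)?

510

Open {A}: assign each demand point to its cheapest open site.
  #1→A 16×10=160, #2→A 10×5=50, #3→A 17×3=51, #4→A 12×13=156, #5→A 9×5=45
  latency cost 462, fixed 48 → total 510.
Compare {A, B}: latency cost 450 + fixed 157 = 607.
Compare {B}: latency cost 786 + fixed 109 = 895.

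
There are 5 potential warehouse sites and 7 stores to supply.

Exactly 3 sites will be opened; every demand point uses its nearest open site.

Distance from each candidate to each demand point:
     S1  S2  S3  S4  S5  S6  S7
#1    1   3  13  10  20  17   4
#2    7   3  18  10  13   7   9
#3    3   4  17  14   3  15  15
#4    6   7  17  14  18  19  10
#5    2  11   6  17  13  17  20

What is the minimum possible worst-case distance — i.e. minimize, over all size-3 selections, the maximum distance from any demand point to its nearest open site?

10

Open {#2, #3, #5}.
  Farthest demand point is S4 at distance 10 (to #2); all others are ≤ 10.
With {#1, #2, #3} the worst case is 13.
With {#1, #2, #4} the worst case is 13.
No size-3 selection achieves below 10.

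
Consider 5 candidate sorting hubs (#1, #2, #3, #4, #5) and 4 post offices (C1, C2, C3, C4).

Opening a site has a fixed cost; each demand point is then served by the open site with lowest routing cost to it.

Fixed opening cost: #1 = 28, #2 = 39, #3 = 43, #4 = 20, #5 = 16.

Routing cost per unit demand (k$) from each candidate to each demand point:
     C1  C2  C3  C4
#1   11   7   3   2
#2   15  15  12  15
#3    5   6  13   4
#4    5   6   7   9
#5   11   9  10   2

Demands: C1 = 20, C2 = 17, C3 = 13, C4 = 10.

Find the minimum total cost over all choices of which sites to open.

Open {#1, #4}: assign each demand point to its cheapest open site.
  C1→#4 20×5=100, C2→#4 17×6=102, C3→#1 13×3=39, C4→#1 10×2=20
  routing cost 261, fixed 48 → total 309.
Compare {#1, #4, #5}: routing cost 261 + fixed 64 = 325.
Compare {#1, #3}: routing cost 261 + fixed 71 = 332.
Compare {#1, #2, #4}: routing cost 261 + fixed 87 = 348.
All other subsets cost ≥ 325. Minimum total cost: 309.

309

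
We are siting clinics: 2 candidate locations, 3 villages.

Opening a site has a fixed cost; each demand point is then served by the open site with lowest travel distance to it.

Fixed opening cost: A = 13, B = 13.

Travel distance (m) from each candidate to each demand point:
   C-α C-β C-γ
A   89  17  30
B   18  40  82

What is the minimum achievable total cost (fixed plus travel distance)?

Open {A, B}: assign each demand point to its cheapest open site.
  C-α→B 18, C-β→A 17, C-γ→A 30
  travel distance 65, fixed 26 → total 91.
Compare {A}: travel distance 136 + fixed 13 = 149.
Compare {B}: travel distance 140 + fixed 13 = 153.

91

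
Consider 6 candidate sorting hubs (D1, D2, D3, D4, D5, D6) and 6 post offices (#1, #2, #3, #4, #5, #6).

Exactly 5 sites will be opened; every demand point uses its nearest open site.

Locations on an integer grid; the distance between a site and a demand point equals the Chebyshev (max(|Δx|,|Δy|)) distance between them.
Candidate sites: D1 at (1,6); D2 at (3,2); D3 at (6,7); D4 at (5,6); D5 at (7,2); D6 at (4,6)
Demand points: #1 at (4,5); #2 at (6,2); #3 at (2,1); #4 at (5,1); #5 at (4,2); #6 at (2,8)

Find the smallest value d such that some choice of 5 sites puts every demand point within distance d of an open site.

2

Open {D1, D2, D3, D4, D5}.
  Farthest demand point is #4 at distance 2 (to D2); all others are ≤ 2.
With {D1, D2, D3, D5, D6} the worst case is 2.
With {D1, D2, D4, D5, D6} the worst case is 2.
No size-5 selection achieves below 2.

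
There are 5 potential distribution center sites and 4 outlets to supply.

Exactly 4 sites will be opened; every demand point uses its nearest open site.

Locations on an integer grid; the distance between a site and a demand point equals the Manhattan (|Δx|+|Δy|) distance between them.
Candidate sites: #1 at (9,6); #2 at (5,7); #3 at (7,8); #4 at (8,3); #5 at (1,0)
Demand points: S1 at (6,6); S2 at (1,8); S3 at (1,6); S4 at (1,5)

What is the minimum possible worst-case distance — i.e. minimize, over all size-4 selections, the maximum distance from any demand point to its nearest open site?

Open {#1, #2, #3, #5}.
  Farthest demand point is S2 at distance 5 (to #2); all others are ≤ 5.
With {#1, #2, #4, #5} the worst case is 5.
With {#2, #3, #4, #5} the worst case is 5.
No size-4 selection achieves below 5.

5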